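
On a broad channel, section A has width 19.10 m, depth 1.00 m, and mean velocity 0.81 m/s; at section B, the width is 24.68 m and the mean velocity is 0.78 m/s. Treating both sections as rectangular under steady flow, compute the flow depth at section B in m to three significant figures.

0.804 m

Q = A₁V₁ = (19.10×1.00) × 0.81 = 15.47 m³/s
d₂ = Q/(b₂ V₂) = 15.47/(24.68×0.78) = 0.8037 m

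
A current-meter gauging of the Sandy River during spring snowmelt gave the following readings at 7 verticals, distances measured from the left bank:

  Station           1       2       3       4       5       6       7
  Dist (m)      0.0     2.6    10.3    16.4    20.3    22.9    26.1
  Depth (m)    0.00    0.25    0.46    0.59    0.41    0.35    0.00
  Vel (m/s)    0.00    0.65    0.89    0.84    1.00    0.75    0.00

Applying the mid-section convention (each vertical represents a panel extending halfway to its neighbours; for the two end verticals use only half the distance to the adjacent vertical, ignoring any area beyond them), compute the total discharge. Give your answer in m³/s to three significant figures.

w_2 = (10.3 − 0.0)/2 = 5.15 m; q_2 = 0.65 × 0.25 × 5.15 = 0.8369 m³/s
w_3 = (16.4 − 2.6)/2 = 6.9 m; q_3 = 0.89 × 0.46 × 6.9 = 2.825 m³/s
w_4 = (20.3 − 10.3)/2 = 5 m; q_4 = 0.84 × 0.59 × 5 = 2.478 m³/s
w_5 = (22.9 − 16.4)/2 = 3.25 m; q_5 = 1.00 × 0.41 × 3.25 = 1.333 m³/s
w_6 = (26.1 − 20.3)/2 = 2.9 m; q_6 = 0.75 × 0.35 × 2.9 = 0.7613 m³/s
Stations 1, 7 contribute zero (depth or velocity is 0).
Q = Σ qᵢ = 8.233 m³/s

8.23 m³/s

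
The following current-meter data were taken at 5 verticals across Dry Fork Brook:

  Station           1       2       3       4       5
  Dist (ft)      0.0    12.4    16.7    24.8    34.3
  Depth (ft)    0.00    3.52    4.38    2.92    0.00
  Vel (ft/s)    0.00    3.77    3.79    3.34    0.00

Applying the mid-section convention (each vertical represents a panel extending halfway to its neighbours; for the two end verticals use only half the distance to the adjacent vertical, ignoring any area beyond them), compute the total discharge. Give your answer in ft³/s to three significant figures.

w_2 = (16.7 − 0.0)/2 = 8.35 ft; q_2 = 3.77 × 3.52 × 8.35 = 110.8 ft³/s
w_3 = (24.8 − 12.4)/2 = 6.2 ft; q_3 = 3.79 × 4.38 × 6.2 = 102.9 ft³/s
w_4 = (34.3 − 16.7)/2 = 8.8 ft; q_4 = 3.34 × 2.92 × 8.8 = 85.82 ft³/s
Stations 1, 5 contribute zero (depth or velocity is 0).
Q = Σ qᵢ = 299.6 ft³/s

300 ft³/s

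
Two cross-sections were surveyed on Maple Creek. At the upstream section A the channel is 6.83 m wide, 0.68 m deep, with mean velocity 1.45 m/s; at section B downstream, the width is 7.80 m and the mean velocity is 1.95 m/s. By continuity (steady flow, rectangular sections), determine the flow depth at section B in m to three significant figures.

Q = A₁V₁ = (6.83×0.68) × 1.45 = 6.734 m³/s
d₂ = Q/(b₂ V₂) = 6.734/(7.80×1.95) = 0.4428 m

0.443 m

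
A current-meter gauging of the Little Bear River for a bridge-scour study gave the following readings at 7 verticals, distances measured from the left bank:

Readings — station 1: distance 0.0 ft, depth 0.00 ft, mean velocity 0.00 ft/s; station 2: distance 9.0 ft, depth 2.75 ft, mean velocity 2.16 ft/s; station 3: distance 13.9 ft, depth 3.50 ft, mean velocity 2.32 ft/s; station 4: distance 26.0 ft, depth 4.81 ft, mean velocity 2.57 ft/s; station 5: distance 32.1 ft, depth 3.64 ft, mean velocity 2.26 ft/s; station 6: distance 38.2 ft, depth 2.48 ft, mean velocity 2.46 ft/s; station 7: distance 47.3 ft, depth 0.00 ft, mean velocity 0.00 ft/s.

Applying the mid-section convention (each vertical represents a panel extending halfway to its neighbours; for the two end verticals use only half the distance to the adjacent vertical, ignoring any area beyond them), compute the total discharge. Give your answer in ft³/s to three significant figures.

w_2 = (13.9 − 0.0)/2 = 6.95 ft; q_2 = 2.16 × 2.75 × 6.95 = 41.28 ft³/s
w_3 = (26.0 − 9.0)/2 = 8.5 ft; q_3 = 2.32 × 3.50 × 8.5 = 69.02 ft³/s
w_4 = (32.1 − 13.9)/2 = 9.1 ft; q_4 = 2.57 × 4.81 × 9.1 = 112.5 ft³/s
w_5 = (38.2 − 26.0)/2 = 6.1 ft; q_5 = 2.26 × 3.64 × 6.1 = 50.18 ft³/s
w_6 = (47.3 − 32.1)/2 = 7.6 ft; q_6 = 2.46 × 2.48 × 7.6 = 46.37 ft³/s
Stations 1, 7 contribute zero (depth or velocity is 0).
Q = Σ qᵢ = 319.3 ft³/s

319 ft³/s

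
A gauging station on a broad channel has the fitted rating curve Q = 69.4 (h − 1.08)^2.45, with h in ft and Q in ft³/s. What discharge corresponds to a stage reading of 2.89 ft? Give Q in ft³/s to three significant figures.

Q = 69.4 × (2.89 − 1.08)^2.45 = 69.4 × 1.81^2.45 = 296.9 ft³/s

297 ft³/s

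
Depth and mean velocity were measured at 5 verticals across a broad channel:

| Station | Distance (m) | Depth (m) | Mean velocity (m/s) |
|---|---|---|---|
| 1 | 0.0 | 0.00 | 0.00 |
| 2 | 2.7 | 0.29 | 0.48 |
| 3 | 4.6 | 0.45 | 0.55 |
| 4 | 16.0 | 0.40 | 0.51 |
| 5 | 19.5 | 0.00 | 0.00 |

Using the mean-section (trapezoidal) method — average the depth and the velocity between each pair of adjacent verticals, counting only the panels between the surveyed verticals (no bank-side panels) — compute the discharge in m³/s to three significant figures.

Panel 1-2: Δb = 2.7 m, d̄ = (0.00+0.29)/2 = 0.145, v̄ = (0.00+0.48)/2 = 0.24 → q = 2.7×0.145×0.24 = 0.09396 m³/s
Panel 2-3: Δb = 1.9 m, d̄ = (0.29+0.45)/2 = 0.37, v̄ = (0.48+0.55)/2 = 0.515 → q = 1.9×0.37×0.515 = 0.3620 m³/s
Panel 3-4: Δb = 11.4 m, d̄ = (0.45+0.40)/2 = 0.425, v̄ = (0.55+0.51)/2 = 0.53 → q = 11.4×0.425×0.53 = 2.568 m³/s
Panel 4-5: Δb = 3.5 m, d̄ = (0.40+0.00)/2 = 0.2, v̄ = (0.51+0.00)/2 = 0.255 → q = 3.5×0.2×0.255 = 0.1785 m³/s
Q = Σ q = 3.202 m³/s

3.20 m³/s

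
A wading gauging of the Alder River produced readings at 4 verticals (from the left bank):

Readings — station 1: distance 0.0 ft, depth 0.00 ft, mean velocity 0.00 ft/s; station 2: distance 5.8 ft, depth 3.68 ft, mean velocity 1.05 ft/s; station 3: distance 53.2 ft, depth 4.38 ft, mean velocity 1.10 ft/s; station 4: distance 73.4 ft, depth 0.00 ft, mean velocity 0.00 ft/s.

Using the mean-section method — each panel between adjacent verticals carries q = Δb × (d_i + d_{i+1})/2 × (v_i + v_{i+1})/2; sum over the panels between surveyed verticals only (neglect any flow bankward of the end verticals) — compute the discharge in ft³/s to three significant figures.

235 ft³/s

Panel 1-2: Δb = 5.8 ft, d̄ = (0.00+3.68)/2 = 1.84, v̄ = (0.00+1.05)/2 = 0.525 → q = 5.8×1.84×0.525 = 5.603 ft³/s
Panel 2-3: Δb = 47.4 ft, d̄ = (3.68+4.38)/2 = 4.03, v̄ = (1.05+1.10)/2 = 1.075 → q = 47.4×4.03×1.075 = 205.3 ft³/s
Panel 3-4: Δb = 20.2 ft, d̄ = (4.38+0.00)/2 = 2.19, v̄ = (1.10+0.00)/2 = 0.55 → q = 20.2×2.19×0.55 = 24.33 ft³/s
Q = Σ q = 235.3 ft³/s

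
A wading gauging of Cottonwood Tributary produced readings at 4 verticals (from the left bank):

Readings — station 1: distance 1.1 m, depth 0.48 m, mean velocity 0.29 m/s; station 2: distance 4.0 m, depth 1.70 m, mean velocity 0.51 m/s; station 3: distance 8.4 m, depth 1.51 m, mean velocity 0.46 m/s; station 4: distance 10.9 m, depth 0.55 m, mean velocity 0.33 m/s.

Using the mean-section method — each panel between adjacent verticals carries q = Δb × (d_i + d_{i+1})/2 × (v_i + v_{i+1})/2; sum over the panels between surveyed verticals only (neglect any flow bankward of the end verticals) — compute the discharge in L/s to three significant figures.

Panel 1-2: Δb = 2.9 m, d̄ = (0.48+1.70)/2 = 1.09, v̄ = (0.29+0.51)/2 = 0.4 → q = 2.9×1.09×0.4 = 1.264 m³/s
Panel 2-3: Δb = 4.4 m, d̄ = (1.70+1.51)/2 = 1.605, v̄ = (0.51+0.46)/2 = 0.485 → q = 4.4×1.605×0.485 = 3.425 m³/s
Panel 3-4: Δb = 2.5 m, d̄ = (1.51+0.55)/2 = 1.03, v̄ = (0.46+0.33)/2 = 0.395 → q = 2.5×1.03×0.395 = 1.017 m³/s
Q = Σ q = 5.707 m³/s
= 5.707 × 1000 = 5707 L/s

5710 L/s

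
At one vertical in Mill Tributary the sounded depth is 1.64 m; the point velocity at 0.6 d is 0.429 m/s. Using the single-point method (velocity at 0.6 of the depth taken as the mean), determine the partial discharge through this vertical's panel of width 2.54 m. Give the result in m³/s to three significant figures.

v̄ = v₀.₆ = 0.429 m/s
q = v̄ × d × w = 0.4290 × 1.64 × 2.54 = 1.787 m³/s

1.79 m³/s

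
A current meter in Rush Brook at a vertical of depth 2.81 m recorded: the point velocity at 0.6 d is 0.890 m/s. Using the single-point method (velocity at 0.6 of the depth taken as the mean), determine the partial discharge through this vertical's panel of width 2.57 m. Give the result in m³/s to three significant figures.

v̄ = v₀.₆ = 0.890 m/s
q = v̄ × d × w = 0.8900 × 2.81 × 2.57 = 6.427 m³/s

6.43 m³/s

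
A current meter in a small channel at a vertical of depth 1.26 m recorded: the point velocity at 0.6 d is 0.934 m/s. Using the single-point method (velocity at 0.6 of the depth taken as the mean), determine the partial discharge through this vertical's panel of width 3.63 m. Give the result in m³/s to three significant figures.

v̄ = v₀.₆ = 0.934 m/s
q = v̄ × d × w = 0.9340 × 1.26 × 3.63 = 4.272 m³/s

4.27 m³/s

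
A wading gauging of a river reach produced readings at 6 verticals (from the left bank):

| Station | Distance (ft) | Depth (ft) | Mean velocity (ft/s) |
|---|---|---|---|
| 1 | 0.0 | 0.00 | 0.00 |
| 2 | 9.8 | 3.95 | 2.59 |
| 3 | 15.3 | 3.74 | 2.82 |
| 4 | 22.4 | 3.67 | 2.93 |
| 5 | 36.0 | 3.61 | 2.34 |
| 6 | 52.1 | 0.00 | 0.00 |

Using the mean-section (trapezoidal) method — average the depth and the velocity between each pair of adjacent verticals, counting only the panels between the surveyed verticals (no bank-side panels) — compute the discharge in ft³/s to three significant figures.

322 ft³/s

Panel 1-2: Δb = 9.8 ft, d̄ = (0.00+3.95)/2 = 1.975, v̄ = (0.00+2.59)/2 = 1.295 → q = 9.8×1.975×1.295 = 25.06 ft³/s
Panel 2-3: Δb = 5.5 ft, d̄ = (3.95+3.74)/2 = 3.845, v̄ = (2.59+2.82)/2 = 2.705 → q = 5.5×3.845×2.705 = 57.20 ft³/s
Panel 3-4: Δb = 7.1 ft, d̄ = (3.74+3.67)/2 = 3.705, v̄ = (2.82+2.93)/2 = 2.875 → q = 7.1×3.705×2.875 = 75.63 ft³/s
Panel 4-5: Δb = 13.6 ft, d̄ = (3.67+3.61)/2 = 3.64, v̄ = (2.93+2.34)/2 = 2.635 → q = 13.6×3.64×2.635 = 130.4 ft³/s
Panel 5-6: Δb = 16.1 ft, d̄ = (3.61+0.00)/2 = 1.805, v̄ = (2.34+0.00)/2 = 1.17 → q = 16.1×1.805×1.17 = 34.00 ft³/s
Q = Σ q = 322.3 ft³/s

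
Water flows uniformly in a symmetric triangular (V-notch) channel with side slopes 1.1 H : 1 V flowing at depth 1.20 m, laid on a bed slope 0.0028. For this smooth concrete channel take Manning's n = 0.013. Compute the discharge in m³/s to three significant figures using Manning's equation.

3.75 m³/s

A = z·y² = 1.1×1.20² = 1.584 m²
P = 2y√(1+z²) = 2×1.20×√(1+1.1²) = 3.568 m
R = A/P = 1.584/3.568 = 0.4440 m
Q = (1/n)·A·R^(2/3)·S^(1/2) = (1/0.013) × 1.584 × 0.4440^(2/3) × 0.0028^(1/2) = 3.752 m³/s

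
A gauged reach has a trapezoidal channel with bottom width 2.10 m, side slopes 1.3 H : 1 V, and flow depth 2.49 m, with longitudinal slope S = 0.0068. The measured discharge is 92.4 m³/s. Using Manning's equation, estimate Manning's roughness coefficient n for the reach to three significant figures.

A = (b + z·y)·y = (2.10 + 1.3×2.49)×2.49 = 13.29 m²
P = b + 2y√(1+z²) = 2.10 + 2×2.49×√(1+1.3²) = 10.27 m
R = A/P = 13.29/10.27 = 1.294 m
n = (1/Q)·A·R^(2/3)·S^(1/2) = (1/92.4) × 13.29 × 1.188 × 0.08246 = 0.01409

0.0141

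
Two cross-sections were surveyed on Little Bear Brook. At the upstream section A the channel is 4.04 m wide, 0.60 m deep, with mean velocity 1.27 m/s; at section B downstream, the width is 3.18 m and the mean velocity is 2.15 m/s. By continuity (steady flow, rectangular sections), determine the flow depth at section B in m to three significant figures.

Q = A₁V₁ = (4.04×0.60) × 1.27 = 3.078 m³/s
d₂ = Q/(b₂ V₂) = 3.078/(3.18×2.15) = 0.4503 m

0.450 m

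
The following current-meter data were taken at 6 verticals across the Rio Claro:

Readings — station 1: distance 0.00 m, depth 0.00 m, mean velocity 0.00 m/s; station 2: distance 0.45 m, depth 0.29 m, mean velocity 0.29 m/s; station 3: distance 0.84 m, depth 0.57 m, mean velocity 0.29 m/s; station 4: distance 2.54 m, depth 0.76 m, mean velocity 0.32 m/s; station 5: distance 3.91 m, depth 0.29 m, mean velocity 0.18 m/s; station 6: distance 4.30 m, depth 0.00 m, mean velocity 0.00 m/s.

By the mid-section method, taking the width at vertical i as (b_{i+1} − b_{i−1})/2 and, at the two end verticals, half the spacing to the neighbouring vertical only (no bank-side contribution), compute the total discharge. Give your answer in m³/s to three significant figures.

w_2 = (0.84 − 0.00)/2 = 0.42 m; q_2 = 0.29 × 0.29 × 0.42 = 0.03532 m³/s
w_3 = (2.54 − 0.45)/2 = 1.045 m; q_3 = 0.29 × 0.57 × 1.045 = 0.1727 m³/s
w_4 = (3.91 − 0.84)/2 = 1.535 m; q_4 = 0.32 × 0.76 × 1.535 = 0.3733 m³/s
w_5 = (4.30 − 2.54)/2 = 0.88 m; q_5 = 0.18 × 0.29 × 0.88 = 0.04594 m³/s
Stations 1, 6 contribute zero (depth or velocity is 0).
Q = Σ qᵢ = 0.6273 m³/s

0.627 m³/s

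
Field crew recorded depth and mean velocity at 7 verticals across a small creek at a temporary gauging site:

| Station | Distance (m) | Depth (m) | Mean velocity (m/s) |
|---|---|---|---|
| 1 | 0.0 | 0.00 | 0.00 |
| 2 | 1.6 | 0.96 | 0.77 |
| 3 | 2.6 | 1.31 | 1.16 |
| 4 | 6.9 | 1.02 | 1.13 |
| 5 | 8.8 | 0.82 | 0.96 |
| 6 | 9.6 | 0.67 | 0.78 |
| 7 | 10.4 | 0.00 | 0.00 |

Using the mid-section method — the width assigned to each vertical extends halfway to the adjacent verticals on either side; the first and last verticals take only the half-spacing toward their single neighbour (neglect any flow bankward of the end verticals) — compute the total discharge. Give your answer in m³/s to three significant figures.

w_2 = (2.6 − 0.0)/2 = 1.3 m; q_2 = 0.77 × 0.96 × 1.3 = 0.9610 m³/s
w_3 = (6.9 − 1.6)/2 = 2.65 m; q_3 = 1.16 × 1.31 × 2.65 = 4.027 m³/s
w_4 = (8.8 − 2.6)/2 = 3.1 m; q_4 = 1.13 × 1.02 × 3.1 = 3.573 m³/s
w_5 = (9.6 − 6.9)/2 = 1.35 m; q_5 = 0.96 × 0.82 × 1.35 = 1.063 m³/s
w_6 = (10.4 − 8.8)/2 = 0.8 m; q_6 = 0.78 × 0.67 × 0.8 = 0.4181 m³/s
Stations 1, 7 contribute zero (depth or velocity is 0).
Q = Σ qᵢ = 10.04 m³/s

10.0 m³/s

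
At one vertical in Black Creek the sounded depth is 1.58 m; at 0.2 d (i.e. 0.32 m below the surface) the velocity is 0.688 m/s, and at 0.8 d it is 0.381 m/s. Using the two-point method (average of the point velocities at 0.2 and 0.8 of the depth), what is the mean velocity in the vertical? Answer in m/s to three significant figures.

0.535 m/s

v̄ = (0.688 + 0.381) / 2 = 0.5345 m/s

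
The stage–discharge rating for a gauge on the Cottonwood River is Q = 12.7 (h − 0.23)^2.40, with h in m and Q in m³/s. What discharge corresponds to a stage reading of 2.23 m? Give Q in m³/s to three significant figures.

Q = 12.7 × (2.23 − 0.23)^2.40 = 12.7 × 2^2.40 = 67.03 m³/s

67.0 m³/s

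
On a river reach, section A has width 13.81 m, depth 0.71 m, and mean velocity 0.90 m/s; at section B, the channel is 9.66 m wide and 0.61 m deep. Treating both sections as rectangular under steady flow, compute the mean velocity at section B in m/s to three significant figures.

Q = A₁V₁ = (13.81×0.71) × 0.90 = 8.825 m³/s
A₂ = 9.66 × 0.61 = 5.893 m²
V₂ = Q/A₂ = 8.825/5.893 = 1.498 m/s

1.50 m/s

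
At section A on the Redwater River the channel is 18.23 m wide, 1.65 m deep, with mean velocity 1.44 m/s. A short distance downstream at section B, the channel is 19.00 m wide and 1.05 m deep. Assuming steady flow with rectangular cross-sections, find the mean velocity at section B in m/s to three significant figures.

2.17 m/s

Q = A₁V₁ = (18.23×1.65) × 1.44 = 43.31 m³/s
A₂ = 19.00 × 1.05 = 19.95 m²
V₂ = Q/A₂ = 43.31/19.95 = 2.171 m/s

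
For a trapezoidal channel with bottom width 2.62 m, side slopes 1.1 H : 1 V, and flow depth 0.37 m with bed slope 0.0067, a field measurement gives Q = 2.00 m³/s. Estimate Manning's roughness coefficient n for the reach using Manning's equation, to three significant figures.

A = (b + z·y)·y = (2.62 + 1.1×0.37)×0.37 = 1.120 m²
P = b + 2y√(1+z²) = 2.62 + 2×0.37×√(1+1.1²) = 3.720 m
R = A/P = 1.120/3.720 = 0.3011 m
n = (1/Q)·A·R^(2/3)·S^(1/2) = (1/2.00) × 1.120 × 0.4492 × 0.08185 = 0.02059

0.0206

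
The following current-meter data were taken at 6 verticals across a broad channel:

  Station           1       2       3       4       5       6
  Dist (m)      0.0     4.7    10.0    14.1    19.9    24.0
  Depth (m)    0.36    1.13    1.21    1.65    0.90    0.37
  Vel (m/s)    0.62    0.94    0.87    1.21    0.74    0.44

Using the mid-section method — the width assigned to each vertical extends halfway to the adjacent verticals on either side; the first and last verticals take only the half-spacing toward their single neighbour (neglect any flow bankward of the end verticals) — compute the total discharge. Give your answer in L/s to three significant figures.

w_1 = (4.7 − 0.0)/2 = 2.35 m; q_1 = 0.62 × 0.36 × 2.35 = 0.5245 m³/s
w_2 = (10.0 − 0.0)/2 = 5 m; q_2 = 0.94 × 1.13 × 5 = 5.311 m³/s
w_3 = (14.1 − 4.7)/2 = 4.7 m; q_3 = 0.87 × 1.21 × 4.7 = 4.948 m³/s
w_4 = (19.9 − 10.0)/2 = 4.95 m; q_4 = 1.21 × 1.65 × 4.95 = 9.883 m³/s
w_5 = (24.0 − 14.1)/2 = 4.95 m; q_5 = 0.74 × 0.90 × 4.95 = 3.297 m³/s
w_6 = (24.0 − 19.9)/2 = 2.05 m; q_6 = 0.44 × 0.37 × 2.05 = 0.3337 m³/s
Q = Σ qᵢ = 24.30 m³/s
= 24.30 × 1000 = 24300 L/s

24300 L/s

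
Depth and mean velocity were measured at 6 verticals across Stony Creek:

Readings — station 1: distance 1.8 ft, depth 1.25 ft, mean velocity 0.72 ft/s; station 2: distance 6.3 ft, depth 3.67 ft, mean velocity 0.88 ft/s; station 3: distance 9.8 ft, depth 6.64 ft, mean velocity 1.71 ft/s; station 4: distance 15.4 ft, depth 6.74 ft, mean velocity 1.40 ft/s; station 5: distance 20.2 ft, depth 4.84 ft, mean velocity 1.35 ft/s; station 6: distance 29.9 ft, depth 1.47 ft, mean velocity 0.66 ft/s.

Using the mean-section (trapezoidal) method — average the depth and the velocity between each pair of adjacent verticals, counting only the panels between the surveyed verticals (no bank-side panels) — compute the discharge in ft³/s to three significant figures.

Panel 1-2: Δb = 4.5 ft, d̄ = (1.25+3.67)/2 = 2.46, v̄ = (0.72+0.88)/2 = 0.8 → q = 4.5×2.46×0.8 = 8.856 ft³/s
Panel 2-3: Δb = 3.5 ft, d̄ = (3.67+6.64)/2 = 5.155, v̄ = (0.88+1.71)/2 = 1.295 → q = 3.5×5.155×1.295 = 23.37 ft³/s
Panel 3-4: Δb = 5.6 ft, d̄ = (6.64+6.74)/2 = 6.69, v̄ = (1.71+1.40)/2 = 1.555 → q = 5.6×6.69×1.555 = 58.26 ft³/s
Panel 4-5: Δb = 4.8 ft, d̄ = (6.74+4.84)/2 = 5.79, v̄ = (1.40+1.35)/2 = 1.375 → q = 4.8×5.79×1.375 = 38.21 ft³/s
Panel 5-6: Δb = 9.7 ft, d̄ = (4.84+1.47)/2 = 3.155, v̄ = (1.35+0.66)/2 = 1.005 → q = 9.7×3.155×1.005 = 30.76 ft³/s
Q = Σ q = 159.4 ft³/s

159 ft³/s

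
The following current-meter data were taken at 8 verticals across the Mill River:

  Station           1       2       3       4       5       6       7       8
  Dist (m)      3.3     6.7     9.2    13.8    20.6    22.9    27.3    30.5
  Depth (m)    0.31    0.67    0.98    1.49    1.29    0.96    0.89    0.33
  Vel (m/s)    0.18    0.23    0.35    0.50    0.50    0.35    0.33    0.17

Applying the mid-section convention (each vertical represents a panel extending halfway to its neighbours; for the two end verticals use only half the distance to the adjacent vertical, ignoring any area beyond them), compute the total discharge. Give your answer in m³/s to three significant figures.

11.3 m³/s

w_1 = (6.7 − 3.3)/2 = 1.7 m; q_1 = 0.18 × 0.31 × 1.7 = 0.09486 m³/s
w_2 = (9.2 − 3.3)/2 = 2.95 m; q_2 = 0.23 × 0.67 × 2.95 = 0.4546 m³/s
w_3 = (13.8 − 6.7)/2 = 3.55 m; q_3 = 0.35 × 0.98 × 3.55 = 1.218 m³/s
w_4 = (20.6 − 9.2)/2 = 5.7 m; q_4 = 0.50 × 1.49 × 5.7 = 4.247 m³/s
w_5 = (22.9 − 13.8)/2 = 4.55 m; q_5 = 0.50 × 1.29 × 4.55 = 2.935 m³/s
w_6 = (27.3 − 20.6)/2 = 3.35 m; q_6 = 0.35 × 0.96 × 3.35 = 1.126 m³/s
w_7 = (30.5 − 22.9)/2 = 3.8 m; q_7 = 0.33 × 0.89 × 3.8 = 1.116 m³/s
w_8 = (30.5 − 27.3)/2 = 1.6 m; q_8 = 0.17 × 0.33 × 1.6 = 0.08976 m³/s
Q = Σ qᵢ = 11.28 m³/s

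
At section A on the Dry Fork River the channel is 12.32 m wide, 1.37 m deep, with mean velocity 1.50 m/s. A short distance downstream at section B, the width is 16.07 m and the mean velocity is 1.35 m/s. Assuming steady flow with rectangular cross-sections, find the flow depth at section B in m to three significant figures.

1.17 m

Q = A₁V₁ = (12.32×1.37) × 1.50 = 25.32 m³/s
d₂ = Q/(b₂ V₂) = 25.32/(16.07×1.35) = 1.167 m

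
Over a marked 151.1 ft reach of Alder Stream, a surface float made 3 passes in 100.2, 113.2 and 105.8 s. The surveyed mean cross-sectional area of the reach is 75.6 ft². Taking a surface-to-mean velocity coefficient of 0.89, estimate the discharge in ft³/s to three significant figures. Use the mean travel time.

95.6 ft³/s

t̄ = (100.2 + 113.2 + 105.8) / 3 = 106.4 s
v_surface = L / t̄ = 151.1 / 106.4 = 1.420 ft/s
v_mean = 0.89 × 1.420 = 1.264 ft/s
Q = A × v_mean = 75.6 × 1.264 = 95.55 ft³/s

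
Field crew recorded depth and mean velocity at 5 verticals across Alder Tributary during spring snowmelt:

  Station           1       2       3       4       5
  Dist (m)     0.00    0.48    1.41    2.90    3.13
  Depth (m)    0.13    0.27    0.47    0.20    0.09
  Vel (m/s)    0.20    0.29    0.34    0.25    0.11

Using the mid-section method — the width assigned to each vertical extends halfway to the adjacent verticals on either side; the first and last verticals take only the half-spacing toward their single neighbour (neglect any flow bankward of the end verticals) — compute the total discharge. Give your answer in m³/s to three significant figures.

w_1 = (0.48 − 0.00)/2 = 0.24 m; q_1 = 0.20 × 0.13 × 0.24 = 0.006240 m³/s
w_2 = (1.41 − 0.00)/2 = 0.705 m; q_2 = 0.29 × 0.27 × 0.705 = 0.05520 m³/s
w_3 = (2.90 − 0.48)/2 = 1.21 m; q_3 = 0.34 × 0.47 × 1.21 = 0.1934 m³/s
w_4 = (3.13 − 1.41)/2 = 0.86 m; q_4 = 0.25 × 0.20 × 0.86 = 0.04300 m³/s
w_5 = (3.13 − 2.90)/2 = 0.115 m; q_5 = 0.11 × 0.09 × 0.115 = 0.001139 m³/s
Q = Σ qᵢ = 0.2989 m³/s

0.299 m³/s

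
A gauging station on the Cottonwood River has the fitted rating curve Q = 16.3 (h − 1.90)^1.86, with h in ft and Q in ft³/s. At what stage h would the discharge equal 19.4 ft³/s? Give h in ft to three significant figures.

h − h₀ = (Q/C)^(1/b) = (19.4/16.3)^(1/1.86) = 1.098 ft
h = 1.90 + 1.098 = 2.998 ft

3.00 ft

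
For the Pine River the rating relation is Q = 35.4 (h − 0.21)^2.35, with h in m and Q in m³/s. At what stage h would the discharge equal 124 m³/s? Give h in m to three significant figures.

h − h₀ = (Q/C)^(1/b) = (124/35.4)^(1/2.35) = 1.705 m
h = 0.21 + 1.705 = 1.915 m

1.91 m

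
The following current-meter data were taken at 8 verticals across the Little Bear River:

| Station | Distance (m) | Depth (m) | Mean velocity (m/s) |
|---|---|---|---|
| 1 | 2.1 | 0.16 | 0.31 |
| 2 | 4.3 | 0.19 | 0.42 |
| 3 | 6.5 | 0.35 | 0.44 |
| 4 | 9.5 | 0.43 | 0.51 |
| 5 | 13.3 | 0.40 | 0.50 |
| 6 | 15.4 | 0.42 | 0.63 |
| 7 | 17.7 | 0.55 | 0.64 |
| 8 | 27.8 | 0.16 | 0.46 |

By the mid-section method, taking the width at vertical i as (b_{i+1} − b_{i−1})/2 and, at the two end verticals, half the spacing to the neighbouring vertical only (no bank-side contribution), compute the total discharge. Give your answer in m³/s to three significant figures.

5.10 m³/s

w_1 = (4.3 − 2.1)/2 = 1.1 m; q_1 = 0.31 × 0.16 × 1.1 = 0.05456 m³/s
w_2 = (6.5 − 2.1)/2 = 2.2 m; q_2 = 0.42 × 0.19 × 2.2 = 0.1756 m³/s
w_3 = (9.5 − 4.3)/2 = 2.6 m; q_3 = 0.44 × 0.35 × 2.6 = 0.4004 m³/s
w_4 = (13.3 − 6.5)/2 = 3.4 m; q_4 = 0.51 × 0.43 × 3.4 = 0.7456 m³/s
w_5 = (15.4 − 9.5)/2 = 2.95 m; q_5 = 0.50 × 0.40 × 2.95 = 0.5900 m³/s
w_6 = (17.7 − 13.3)/2 = 2.2 m; q_6 = 0.63 × 0.42 × 2.2 = 0.5821 m³/s
w_7 = (27.8 − 15.4)/2 = 6.2 m; q_7 = 0.64 × 0.55 × 6.2 = 2.182 m³/s
w_8 = (27.8 − 17.7)/2 = 5.05 m; q_8 = 0.46 × 0.16 × 5.05 = 0.3717 m³/s
Q = Σ qᵢ = 5.102 m³/s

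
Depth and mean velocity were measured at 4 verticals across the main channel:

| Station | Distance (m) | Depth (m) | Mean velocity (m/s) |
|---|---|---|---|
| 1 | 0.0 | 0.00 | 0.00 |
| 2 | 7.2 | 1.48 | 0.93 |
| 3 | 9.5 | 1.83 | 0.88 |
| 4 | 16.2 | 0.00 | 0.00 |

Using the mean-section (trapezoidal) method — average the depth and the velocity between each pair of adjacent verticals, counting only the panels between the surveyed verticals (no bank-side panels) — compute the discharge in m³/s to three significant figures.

Panel 1-2: Δb = 7.2 m, d̄ = (0.00+1.48)/2 = 0.74, v̄ = (0.00+0.93)/2 = 0.465 → q = 7.2×0.74×0.465 = 2.478 m³/s
Panel 2-3: Δb = 2.3 m, d̄ = (1.48+1.83)/2 = 1.655, v̄ = (0.93+0.88)/2 = 0.905 → q = 2.3×1.655×0.905 = 3.445 m³/s
Panel 3-4: Δb = 6.7 m, d̄ = (1.83+0.00)/2 = 0.915, v̄ = (0.88+0.00)/2 = 0.44 → q = 6.7×0.915×0.44 = 2.697 m³/s
Q = Σ q = 8.620 m³/s

8.62 m³/s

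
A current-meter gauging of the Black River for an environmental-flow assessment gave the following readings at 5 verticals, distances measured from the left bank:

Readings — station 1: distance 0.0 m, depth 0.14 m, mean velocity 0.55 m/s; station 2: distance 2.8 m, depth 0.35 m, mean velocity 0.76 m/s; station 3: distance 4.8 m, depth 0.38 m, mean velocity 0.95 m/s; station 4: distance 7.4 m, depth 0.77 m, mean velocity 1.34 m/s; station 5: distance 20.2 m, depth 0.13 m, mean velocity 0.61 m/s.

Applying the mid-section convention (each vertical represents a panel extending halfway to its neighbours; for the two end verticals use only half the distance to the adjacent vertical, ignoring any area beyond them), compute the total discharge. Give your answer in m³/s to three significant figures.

10.0 m³/s

w_1 = (2.8 − 0.0)/2 = 1.4 m; q_1 = 0.55 × 0.14 × 1.4 = 0.1078 m³/s
w_2 = (4.8 − 0.0)/2 = 2.4 m; q_2 = 0.76 × 0.35 × 2.4 = 0.6384 m³/s
w_3 = (7.4 − 2.8)/2 = 2.3 m; q_3 = 0.95 × 0.38 × 2.3 = 0.8303 m³/s
w_4 = (20.2 − 4.8)/2 = 7.7 m; q_4 = 1.34 × 0.77 × 7.7 = 7.945 m³/s
w_5 = (20.2 − 7.4)/2 = 6.4 m; q_5 = 0.61 × 0.13 × 6.4 = 0.5075 m³/s
Q = Σ qᵢ = 10.03 m³/s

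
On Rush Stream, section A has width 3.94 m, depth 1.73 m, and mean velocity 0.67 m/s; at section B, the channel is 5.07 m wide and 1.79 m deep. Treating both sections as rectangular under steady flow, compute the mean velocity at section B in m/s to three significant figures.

0.503 m/s

Q = A₁V₁ = (3.94×1.73) × 0.67 = 4.567 m³/s
A₂ = 5.07 × 1.79 = 9.075 m²
V₂ = Q/A₂ = 4.567/9.075 = 0.5032 m/s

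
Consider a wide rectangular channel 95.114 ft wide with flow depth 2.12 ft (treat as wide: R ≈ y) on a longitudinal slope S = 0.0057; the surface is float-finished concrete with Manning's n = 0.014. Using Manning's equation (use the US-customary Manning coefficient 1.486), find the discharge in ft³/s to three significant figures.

A = b·y = 95.114 × 2.12 = 201.6 ft²
Wide channel: R ≈ y = 2.12 ft
Q = (1.486/n)·A·R^(2/3)·S^(1/2) = (1.486/0.014) × 201.6 × 2.120^(2/3) × 0.0057^(1/2) = 2667 ft³/s

2670 ft³/s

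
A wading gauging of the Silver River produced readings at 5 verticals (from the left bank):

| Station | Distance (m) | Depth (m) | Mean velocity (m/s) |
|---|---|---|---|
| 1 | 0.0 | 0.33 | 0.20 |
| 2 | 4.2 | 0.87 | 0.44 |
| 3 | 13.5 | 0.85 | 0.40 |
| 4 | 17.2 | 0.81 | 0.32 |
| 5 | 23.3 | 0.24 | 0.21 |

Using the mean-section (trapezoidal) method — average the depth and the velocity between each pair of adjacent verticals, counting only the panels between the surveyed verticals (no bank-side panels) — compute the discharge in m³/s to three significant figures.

Panel 1-2: Δb = 4.2 m, d̄ = (0.33+0.87)/2 = 0.6, v̄ = (0.20+0.44)/2 = 0.32 → q = 4.2×0.6×0.32 = 0.8064 m³/s
Panel 2-3: Δb = 9.3 m, d̄ = (0.87+0.85)/2 = 0.86, v̄ = (0.44+0.40)/2 = 0.42 → q = 9.3×0.86×0.42 = 3.359 m³/s
Panel 3-4: Δb = 3.7 m, d̄ = (0.85+0.81)/2 = 0.83, v̄ = (0.40+0.32)/2 = 0.36 → q = 3.7×0.83×0.36 = 1.106 m³/s
Panel 4-5: Δb = 6.1 m, d̄ = (0.81+0.24)/2 = 0.525, v̄ = (0.32+0.21)/2 = 0.265 → q = 6.1×0.525×0.265 = 0.8487 m³/s
Q = Σ q = 6.120 m³/s

6.12 m³/s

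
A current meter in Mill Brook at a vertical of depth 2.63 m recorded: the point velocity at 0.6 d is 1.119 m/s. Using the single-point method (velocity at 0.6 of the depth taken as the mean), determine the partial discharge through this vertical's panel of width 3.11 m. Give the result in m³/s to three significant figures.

9.15 m³/s

v̄ = v₀.₆ = 1.119 m/s
q = v̄ × d × w = 1.119 × 2.63 × 3.11 = 9.153 m³/s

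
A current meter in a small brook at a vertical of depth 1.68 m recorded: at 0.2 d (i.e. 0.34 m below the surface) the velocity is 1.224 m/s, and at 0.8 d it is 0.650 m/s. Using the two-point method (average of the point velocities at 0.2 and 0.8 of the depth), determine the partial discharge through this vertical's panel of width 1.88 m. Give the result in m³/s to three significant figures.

2.96 m³/s

v̄ = (1.224 + 0.650) / 2 = 0.9370 m/s
q = v̄ × d × w = 0.9370 × 1.68 × 1.88 = 2.959 m³/s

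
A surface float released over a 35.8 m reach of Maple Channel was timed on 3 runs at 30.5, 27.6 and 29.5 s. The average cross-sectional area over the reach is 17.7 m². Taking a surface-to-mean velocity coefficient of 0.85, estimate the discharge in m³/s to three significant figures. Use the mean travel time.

t̄ = (30.5 + 27.6 + 29.5) / 3 = 29.2 s
v_surface = L / t̄ = 35.8 / 29.2 = 1.226 m/s
v_mean = 0.85 × 1.226 = 1.042 m/s
Q = A × v_mean = 17.7 × 1.042 = 18.45 m³/s

18.4 m³/s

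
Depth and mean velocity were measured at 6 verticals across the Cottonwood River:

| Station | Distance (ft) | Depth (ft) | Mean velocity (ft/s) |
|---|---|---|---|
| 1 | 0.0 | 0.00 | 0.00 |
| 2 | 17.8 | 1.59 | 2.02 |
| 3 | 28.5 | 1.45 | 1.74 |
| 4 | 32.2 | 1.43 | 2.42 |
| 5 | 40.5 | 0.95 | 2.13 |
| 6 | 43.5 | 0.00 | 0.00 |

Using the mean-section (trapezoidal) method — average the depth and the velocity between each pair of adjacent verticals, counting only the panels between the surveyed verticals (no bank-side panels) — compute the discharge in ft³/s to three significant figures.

79.9 ft³/s

Panel 1-2: Δb = 17.8 ft, d̄ = (0.00+1.59)/2 = 0.795, v̄ = (0.00+2.02)/2 = 1.01 → q = 17.8×0.795×1.01 = 14.29 ft³/s
Panel 2-3: Δb = 10.7 ft, d̄ = (1.59+1.45)/2 = 1.52, v̄ = (2.02+1.74)/2 = 1.88 → q = 10.7×1.52×1.88 = 30.58 ft³/s
Panel 3-4: Δb = 3.7 ft, d̄ = (1.45+1.43)/2 = 1.44, v̄ = (1.74+2.42)/2 = 2.08 → q = 3.7×1.44×2.08 = 11.08 ft³/s
Panel 4-5: Δb = 8.3 ft, d̄ = (1.43+0.95)/2 = 1.19, v̄ = (2.42+2.13)/2 = 2.275 → q = 8.3×1.19×2.275 = 22.47 ft³/s
Panel 5-6: Δb = 3 ft, d̄ = (0.95+0.00)/2 = 0.475, v̄ = (2.13+0.00)/2 = 1.065 → q = 3×0.475×1.065 = 1.518 ft³/s
Q = Σ q = 79.94 ft³/s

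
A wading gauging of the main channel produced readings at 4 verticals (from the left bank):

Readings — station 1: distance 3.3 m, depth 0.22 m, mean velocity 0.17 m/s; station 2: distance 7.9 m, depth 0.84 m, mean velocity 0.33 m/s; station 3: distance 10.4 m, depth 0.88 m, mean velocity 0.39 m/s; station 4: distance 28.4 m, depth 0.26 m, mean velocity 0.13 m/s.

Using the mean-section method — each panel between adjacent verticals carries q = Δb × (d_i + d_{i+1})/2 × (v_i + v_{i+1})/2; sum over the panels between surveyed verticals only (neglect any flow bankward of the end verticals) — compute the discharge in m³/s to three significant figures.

4.05 m³/s

Panel 1-2: Δb = 4.6 m, d̄ = (0.22+0.84)/2 = 0.53, v̄ = (0.17+0.33)/2 = 0.25 → q = 4.6×0.53×0.25 = 0.6095 m³/s
Panel 2-3: Δb = 2.5 m, d̄ = (0.84+0.88)/2 = 0.86, v̄ = (0.33+0.39)/2 = 0.36 → q = 2.5×0.86×0.36 = 0.7740 m³/s
Panel 3-4: Δb = 18 m, d̄ = (0.88+0.26)/2 = 0.57, v̄ = (0.39+0.13)/2 = 0.26 → q = 18×0.57×0.26 = 2.668 m³/s
Q = Σ q = 4.051 m³/s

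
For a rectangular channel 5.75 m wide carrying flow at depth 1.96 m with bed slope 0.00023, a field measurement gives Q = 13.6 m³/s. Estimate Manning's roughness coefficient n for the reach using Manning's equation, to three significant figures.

0.0139

A = b·y = 5.75 × 1.96 = 11.27 m²
P = b + 2y = 5.75 + 2×1.96 = 9.670 m
R = A/P = 11.27/9.670 = 1.165 m
n = (1/Q)·A·R^(2/3)·S^(1/2) = (1/13.6) × 11.27 × 1.107 × 0.01517 = 0.01392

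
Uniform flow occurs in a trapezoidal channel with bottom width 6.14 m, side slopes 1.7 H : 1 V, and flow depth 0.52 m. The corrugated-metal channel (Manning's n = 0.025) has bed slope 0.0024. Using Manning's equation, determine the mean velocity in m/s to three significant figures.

A = (b + z·y)·y = (6.14 + 1.7×0.52)×0.52 = 3.652 m²
P = b + 2y√(1+z²) = 6.14 + 2×0.52×√(1+1.7²) = 8.191 m
R = A/P = 3.652/8.191 = 0.4459 m
Q = (1/n)·A·R^(2/3)·S^(1/2) = (1/0.025) × 3.652 × 0.4459^(2/3) × 0.0024^(1/2) = 4.177 m³/s
V = Q/A = 4.177/3.652 = 1.144 m/s

1.14 m/s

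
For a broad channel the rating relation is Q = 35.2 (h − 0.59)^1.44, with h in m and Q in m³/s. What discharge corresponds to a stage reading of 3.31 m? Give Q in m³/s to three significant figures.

149 m³/s

Q = 35.2 × (3.31 − 0.59)^1.44 = 35.2 × 2.72^1.44 = 148.7 m³/s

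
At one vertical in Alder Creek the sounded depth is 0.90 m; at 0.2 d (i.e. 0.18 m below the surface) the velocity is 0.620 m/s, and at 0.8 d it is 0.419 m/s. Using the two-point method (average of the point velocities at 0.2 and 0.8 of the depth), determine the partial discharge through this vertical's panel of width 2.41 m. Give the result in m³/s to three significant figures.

v̄ = (0.620 + 0.419) / 2 = 0.5195 m/s
q = v̄ × d × w = 0.5195 × 0.90 × 2.41 = 1.127 m³/s

1.13 m³/s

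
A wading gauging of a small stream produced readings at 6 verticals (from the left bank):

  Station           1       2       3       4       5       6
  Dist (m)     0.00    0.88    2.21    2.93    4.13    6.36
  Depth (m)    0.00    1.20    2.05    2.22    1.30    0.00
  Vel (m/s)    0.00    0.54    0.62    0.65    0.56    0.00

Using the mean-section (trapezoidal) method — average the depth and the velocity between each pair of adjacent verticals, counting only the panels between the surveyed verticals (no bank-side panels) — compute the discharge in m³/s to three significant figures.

4.06 m³/s

Panel 1-2: Δb = 0.88 m, d̄ = (0.00+1.20)/2 = 0.6, v̄ = (0.00+0.54)/2 = 0.27 → q = 0.88×0.6×0.27 = 0.1426 m³/s
Panel 2-3: Δb = 1.33 m, d̄ = (1.20+2.05)/2 = 1.625, v̄ = (0.54+0.62)/2 = 0.58 → q = 1.33×1.625×0.58 = 1.254 m³/s
Panel 3-4: Δb = 0.72 m, d̄ = (2.05+2.22)/2 = 2.135, v̄ = (0.62+0.65)/2 = 0.635 → q = 0.72×2.135×0.635 = 0.9761 m³/s
Panel 4-5: Δb = 1.2 m, d̄ = (2.22+1.30)/2 = 1.76, v̄ = (0.65+0.56)/2 = 0.605 → q = 1.2×1.76×0.605 = 1.278 m³/s
Panel 5-6: Δb = 2.23 m, d̄ = (1.30+0.00)/2 = 0.65, v̄ = (0.56+0.00)/2 = 0.28 → q = 2.23×0.65×0.28 = 0.4059 m³/s
Q = Σ q = 4.056 m³/s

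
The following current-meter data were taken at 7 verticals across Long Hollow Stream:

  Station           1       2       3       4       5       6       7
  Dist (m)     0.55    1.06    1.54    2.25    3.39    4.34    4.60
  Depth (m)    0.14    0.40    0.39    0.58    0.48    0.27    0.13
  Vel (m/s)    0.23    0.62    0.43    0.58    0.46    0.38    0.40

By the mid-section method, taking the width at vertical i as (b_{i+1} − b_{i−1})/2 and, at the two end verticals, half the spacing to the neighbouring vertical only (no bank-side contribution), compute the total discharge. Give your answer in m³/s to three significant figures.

w_1 = (1.06 − 0.55)/2 = 0.255 m; q_1 = 0.23 × 0.14 × 0.255 = 0.008211 m³/s
w_2 = (1.54 − 0.55)/2 = 0.495 m; q_2 = 0.62 × 0.40 × 0.495 = 0.1228 m³/s
w_3 = (2.25 − 1.06)/2 = 0.595 m; q_3 = 0.43 × 0.39 × 0.595 = 0.09978 m³/s
w_4 = (3.39 − 1.54)/2 = 0.925 m; q_4 = 0.58 × 0.58 × 0.925 = 0.3112 m³/s
w_5 = (4.34 − 2.25)/2 = 1.045 m; q_5 = 0.46 × 0.48 × 1.045 = 0.2307 m³/s
w_6 = (4.60 − 3.39)/2 = 0.605 m; q_6 = 0.38 × 0.27 × 0.605 = 0.06207 m³/s
w_7 = (4.60 − 4.34)/2 = 0.13 m; q_7 = 0.40 × 0.13 × 0.13 = 0.006760 m³/s
Q = Σ qᵢ = 0.8415 m³/s

0.841 m³/s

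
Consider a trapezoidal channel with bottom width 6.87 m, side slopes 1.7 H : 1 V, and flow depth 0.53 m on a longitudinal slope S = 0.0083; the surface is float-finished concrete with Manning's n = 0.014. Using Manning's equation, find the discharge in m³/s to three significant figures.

16.0 m³/s

A = (b + z·y)·y = (6.87 + 1.7×0.53)×0.53 = 4.119 m²
P = b + 2y√(1+z²) = 6.87 + 2×0.53×√(1+1.7²) = 8.961 m
R = A/P = 4.119/8.961 = 0.4596 m
Q = (1/n)·A·R^(2/3)·S^(1/2) = (1/0.014) × 4.119 × 0.4596^(2/3) × 0.0083^(1/2) = 15.96 m³/s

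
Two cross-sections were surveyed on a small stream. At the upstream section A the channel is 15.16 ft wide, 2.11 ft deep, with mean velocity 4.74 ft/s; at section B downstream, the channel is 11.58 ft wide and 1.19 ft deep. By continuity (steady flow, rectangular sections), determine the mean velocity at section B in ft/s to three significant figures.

Q = A₁V₁ = (15.16×2.11) × 4.74 = 151.6 ft³/s
A₂ = 11.58 × 1.19 = 13.78 ft²
V₂ = Q/A₂ = 151.6/13.78 = 11.00 ft/s

11.0 ft/s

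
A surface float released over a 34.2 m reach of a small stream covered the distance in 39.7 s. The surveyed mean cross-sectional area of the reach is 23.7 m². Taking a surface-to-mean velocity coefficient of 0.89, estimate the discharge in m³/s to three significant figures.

v_surface = L / t̄ = 34.2 / 39.7 = 0.8615 m/s
v_mean = 0.89 × 0.8615 = 0.7667 m/s
Q = A × v_mean = 23.7 × 0.7667 = 18.17 m³/s

18.2 m³/s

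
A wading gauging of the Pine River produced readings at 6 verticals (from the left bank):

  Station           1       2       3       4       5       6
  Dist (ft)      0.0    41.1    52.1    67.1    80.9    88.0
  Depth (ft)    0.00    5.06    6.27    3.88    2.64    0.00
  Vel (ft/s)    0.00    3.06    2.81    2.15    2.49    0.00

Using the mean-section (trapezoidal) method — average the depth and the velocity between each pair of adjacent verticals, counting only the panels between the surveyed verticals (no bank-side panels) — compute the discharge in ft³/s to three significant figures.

647 ft³/s

Panel 1-2: Δb = 41.1 ft, d̄ = (0.00+5.06)/2 = 2.53, v̄ = (0.00+3.06)/2 = 1.53 → q = 41.1×2.53×1.53 = 159.1 ft³/s
Panel 2-3: Δb = 11 ft, d̄ = (5.06+6.27)/2 = 5.665, v̄ = (3.06+2.81)/2 = 2.935 → q = 11×5.665×2.935 = 182.9 ft³/s
Panel 3-4: Δb = 15 ft, d̄ = (6.27+3.88)/2 = 5.075, v̄ = (2.81+2.15)/2 = 2.48 → q = 15×5.075×2.48 = 188.8 ft³/s
Panel 4-5: Δb = 13.8 ft, d̄ = (3.88+2.64)/2 = 3.26, v̄ = (2.15+2.49)/2 = 2.32 → q = 13.8×3.26×2.32 = 104.4 ft³/s
Panel 5-6: Δb = 7.1 ft, d̄ = (2.64+0.00)/2 = 1.32, v̄ = (2.49+0.00)/2 = 1.245 → q = 7.1×1.32×1.245 = 11.67 ft³/s
Q = Σ q = 646.8 ft³/s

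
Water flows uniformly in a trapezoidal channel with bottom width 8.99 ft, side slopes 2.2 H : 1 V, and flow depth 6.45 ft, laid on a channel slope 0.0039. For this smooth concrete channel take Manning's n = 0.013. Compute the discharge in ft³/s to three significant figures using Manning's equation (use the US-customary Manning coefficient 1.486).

A = (b + z·y)·y = (8.99 + 2.2×6.45)×6.45 = 149.5 ft²
P = b + 2y√(1+z²) = 8.99 + 2×6.45×√(1+2.2²) = 40.16 ft
R = A/P = 149.5/40.16 = 3.722 ft
Q = (1.486/n)·A·R^(2/3)·S^(1/2) = (1.486/0.013) × 149.5 × 3.722^(2/3) × 0.0039^(1/2) = 2564 ft³/s

2560 ft³/s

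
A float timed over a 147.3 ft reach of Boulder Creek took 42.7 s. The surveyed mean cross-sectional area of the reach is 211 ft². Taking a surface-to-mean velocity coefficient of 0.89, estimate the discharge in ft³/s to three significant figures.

v_surface = L / t̄ = 147.3 / 42.7 = 3.450 ft/s
v_mean = 0.89 × 3.450 = 3.070 ft/s
Q = A × v_mean = 211 × 3.070 = 647.8 ft³/s

648 ft³/s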